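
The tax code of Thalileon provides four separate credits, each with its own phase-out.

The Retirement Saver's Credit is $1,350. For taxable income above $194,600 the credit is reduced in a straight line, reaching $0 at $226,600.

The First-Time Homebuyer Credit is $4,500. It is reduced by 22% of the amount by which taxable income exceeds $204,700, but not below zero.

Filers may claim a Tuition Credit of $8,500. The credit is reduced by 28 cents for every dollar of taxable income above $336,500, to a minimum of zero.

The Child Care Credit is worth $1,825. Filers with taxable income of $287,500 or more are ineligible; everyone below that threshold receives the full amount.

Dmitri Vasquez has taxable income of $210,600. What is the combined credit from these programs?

$14,202

Retirement Saver's Credit: $210,600 is $16,000 into a $32,000 phase-out range, leaving 16,000/32,000 of the credit: $1,350 × 16,000/32,000 = $675.
First-Time Homebuyer Credit: 22% of the $5,900 excess over $204,700 is $1,298; credit = $4,500 − $1,298 = $3,202.
Tuition Credit: $210,600 is at or below the $336,500 threshold, so the full $8,500 applies.
Child Care Credit: $210,600 is below the $287,500 cutoff, so the full $1,825 applies.
Total: $675 + $3,202 + $8,500 + $1,825 = $14,202.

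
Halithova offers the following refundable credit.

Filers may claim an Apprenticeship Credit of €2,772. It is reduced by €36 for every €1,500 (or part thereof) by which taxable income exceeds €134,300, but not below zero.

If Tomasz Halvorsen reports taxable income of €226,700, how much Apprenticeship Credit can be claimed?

Apprenticeship Credit: income exceeds €134,300 by €92,400, which is 62 full-or-partial €1,500 increments; reduction = 62 × €36 = €2,232, leaving €540.

€540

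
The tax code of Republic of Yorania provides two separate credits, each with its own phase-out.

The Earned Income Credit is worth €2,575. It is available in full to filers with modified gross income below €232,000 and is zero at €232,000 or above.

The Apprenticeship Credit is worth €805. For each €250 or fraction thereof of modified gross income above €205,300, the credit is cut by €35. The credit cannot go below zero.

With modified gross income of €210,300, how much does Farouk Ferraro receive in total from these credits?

€2,680

Earned Income Credit: €210,300 is below the €232,000 cutoff, so the full €2,575 applies.
Apprenticeship Credit: income exceeds €205,300 by €5,000, which is 20 full-or-partial €250 increments; reduction = 20 × €35 = €700, leaving €105.
Total: €2,575 + €105 = €2,680.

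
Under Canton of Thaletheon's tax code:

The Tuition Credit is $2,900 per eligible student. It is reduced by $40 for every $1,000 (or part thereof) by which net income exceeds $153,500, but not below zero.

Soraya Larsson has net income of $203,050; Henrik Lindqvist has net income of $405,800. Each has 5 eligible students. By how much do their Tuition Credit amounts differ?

$8,120

Soraya ($203,050): Tuition Credit: base = 5 × $2,900 = $14,500. income exceeds $153,500 by $49,550, which is 50 full-or-partial $1,000 increments; reduction = 50 × $40 = $2,000, leaving $12,500.
Henrik ($405,800): Tuition Credit: base = 5 × $2,900 = $14,500. income exceeds $153,500 by $252,300, which is 253 full-or-partial $1,000 increments; reduction = 253 × $40 = $10,120, leaving $4,380.
Difference: |$12,500 − $4,380| = $8,120.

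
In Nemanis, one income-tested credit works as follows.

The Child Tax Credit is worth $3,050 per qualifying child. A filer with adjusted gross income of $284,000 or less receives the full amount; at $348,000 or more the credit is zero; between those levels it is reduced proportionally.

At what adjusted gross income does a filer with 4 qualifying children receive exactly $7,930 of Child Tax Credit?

Full credit = 4 × $3,050 = $12,200.
$7,930 is 7,930/12,200 of the full $12,200, so 4,270/12,200 of the $64,000 range has been used: income = $284,000 + $64,000 × 4,270/12,200 = $306,400.

$306,400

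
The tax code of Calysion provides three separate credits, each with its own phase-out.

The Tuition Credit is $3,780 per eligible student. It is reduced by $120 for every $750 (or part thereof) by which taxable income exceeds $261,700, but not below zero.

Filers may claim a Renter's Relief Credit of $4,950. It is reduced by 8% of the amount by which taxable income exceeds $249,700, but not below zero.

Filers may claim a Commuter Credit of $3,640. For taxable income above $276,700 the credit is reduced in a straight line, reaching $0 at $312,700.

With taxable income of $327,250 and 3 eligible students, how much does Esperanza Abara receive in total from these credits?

Tuition Credit: base = 3 × $3,780 = $11,340. income exceeds $261,700 by $65,550, which is 88 full-or-partial $750 increments; reduction = 88 × $120 = $10,560, leaving $780.
Renter's Relief Credit: 8% of the $77,550 excess over $249,700 is $6,204 ≥ base, so the credit is $0.
Commuter Credit: $327,250 is at or above $312,700, so the credit is $0.
Total: $780 + $0 + $0 = $780.

$780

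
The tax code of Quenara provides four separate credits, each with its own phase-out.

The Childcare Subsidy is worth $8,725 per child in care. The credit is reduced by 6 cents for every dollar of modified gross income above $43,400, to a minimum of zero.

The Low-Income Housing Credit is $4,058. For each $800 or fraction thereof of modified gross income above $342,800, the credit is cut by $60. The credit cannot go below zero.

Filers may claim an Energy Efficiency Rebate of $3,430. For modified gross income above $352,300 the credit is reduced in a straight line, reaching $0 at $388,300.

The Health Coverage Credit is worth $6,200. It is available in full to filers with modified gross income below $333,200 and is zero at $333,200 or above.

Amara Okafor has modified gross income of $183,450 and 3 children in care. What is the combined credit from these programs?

Childcare Subsidy: base = 3 × $8,725 = $26,175. 6% of the $140,050 excess over $43,400 is $8,403; credit = $26,175 − $8,403 = $17,772.
Low-Income Housing Credit: $183,450 is at or below the $342,800 threshold, so the full $4,058 applies.
Energy Efficiency Rebate: $183,450 is at or below the $352,300 threshold, so the full $3,430 applies.
Health Coverage Credit: $183,450 is below the $333,200 cutoff, so the full $6,200 applies.
Total: $17,772 + $4,058 + $3,430 + $6,200 = $31,460.

$31,460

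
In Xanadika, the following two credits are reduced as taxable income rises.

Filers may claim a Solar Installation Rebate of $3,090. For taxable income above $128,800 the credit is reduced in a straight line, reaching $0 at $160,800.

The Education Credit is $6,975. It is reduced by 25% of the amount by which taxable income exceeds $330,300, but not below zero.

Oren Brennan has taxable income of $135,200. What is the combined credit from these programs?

Solar Installation Rebate: $135,200 is $6,400 into a $32,000 phase-out range, leaving 25,600/32,000 of the credit: $3,090 × 25,600/32,000 = $2,472.
Education Credit: $135,200 is at or below the $330,300 threshold, so the full $6,975 applies.
Total: $2,472 + $6,975 = $9,447.

$9,447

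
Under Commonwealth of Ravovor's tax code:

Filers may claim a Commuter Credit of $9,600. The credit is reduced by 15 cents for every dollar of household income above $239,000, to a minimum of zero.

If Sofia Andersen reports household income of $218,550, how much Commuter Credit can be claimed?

Commuter Credit: $218,550 is at or below the $239,000 threshold, so the full $9,600 applies.

$9,600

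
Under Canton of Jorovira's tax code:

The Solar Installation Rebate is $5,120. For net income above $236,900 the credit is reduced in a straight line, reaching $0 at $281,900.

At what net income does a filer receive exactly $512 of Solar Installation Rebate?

$277,400

$512 is 512/5,120 of the full $5,120, so 4,608/5,120 of the $45,000 range has been used: income = $236,900 + $45,000 × 4,608/5,120 = $277,400.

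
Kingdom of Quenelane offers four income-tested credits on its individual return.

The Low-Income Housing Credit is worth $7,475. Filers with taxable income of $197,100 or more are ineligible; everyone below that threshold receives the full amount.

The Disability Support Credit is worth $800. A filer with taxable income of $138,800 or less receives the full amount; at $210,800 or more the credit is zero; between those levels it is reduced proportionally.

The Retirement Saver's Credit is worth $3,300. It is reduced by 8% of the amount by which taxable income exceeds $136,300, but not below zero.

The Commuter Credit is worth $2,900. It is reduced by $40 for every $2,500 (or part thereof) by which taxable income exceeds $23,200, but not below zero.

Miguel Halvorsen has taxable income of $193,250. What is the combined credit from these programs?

$7,810

Low-Income Housing Credit: $193,250 is below the $197,100 cutoff, so the full $7,475 applies.
Disability Support Credit: $193,250 is $54,450 into a $72,000 phase-out range, leaving 17,550/72,000 of the credit: $800 × 17,550/72,000 = $195.
Retirement Saver's Credit: 8% of the $56,950 excess over $136,300 is $4,556 ≥ base, so the credit is $0.
Commuter Credit: income exceeds $23,200 by $170,050, which is 69 full-or-partial $2,500 increments; reduction = 69 × $40 = $2,760, leaving $140.
Total: $7,475 + $195 + $0 + $140 = $7,810.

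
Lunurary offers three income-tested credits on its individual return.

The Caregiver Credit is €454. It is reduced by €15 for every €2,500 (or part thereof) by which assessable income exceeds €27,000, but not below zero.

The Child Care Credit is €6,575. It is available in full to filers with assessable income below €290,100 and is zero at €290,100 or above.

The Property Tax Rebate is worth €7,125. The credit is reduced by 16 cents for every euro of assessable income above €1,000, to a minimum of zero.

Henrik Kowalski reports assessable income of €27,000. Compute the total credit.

€9,994

Caregiver Credit: €27,000 is at or below the €27,000 threshold, so the full €454 applies.
Child Care Credit: €27,000 is below the €290,100 cutoff, so the full €6,575 applies.
Property Tax Rebate: 16% of the €26,000 excess over €1,000 is €4,160; credit = €7,125 − €4,160 = €2,965.
Total: €454 + €6,575 + €2,965 = €9,994.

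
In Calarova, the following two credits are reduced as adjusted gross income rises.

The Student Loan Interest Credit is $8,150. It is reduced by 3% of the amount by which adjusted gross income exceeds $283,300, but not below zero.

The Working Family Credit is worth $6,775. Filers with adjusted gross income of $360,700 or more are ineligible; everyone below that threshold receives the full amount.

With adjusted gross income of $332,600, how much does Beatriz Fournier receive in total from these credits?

Student Loan Interest Credit: 3% of the $49,300 excess over $283,300 is $1,479; credit = $8,150 − $1,479 = $6,671.
Working Family Credit: $332,600 is below the $360,700 cutoff, so the full $6,775 applies.
Total: $6,671 + $6,775 = $13,446.

$13,446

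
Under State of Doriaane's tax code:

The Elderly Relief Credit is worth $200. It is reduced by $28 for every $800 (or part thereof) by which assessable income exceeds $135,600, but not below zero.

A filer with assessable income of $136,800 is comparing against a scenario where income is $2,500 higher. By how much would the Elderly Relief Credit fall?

$84

At $136,800 — income exceeds $135,600 by $1,200, which is 2 full-or-partial $800 increments; reduction = 2 × $28 = $56, leaving $144.
At $139,300 — income exceeds $135,600 by $3,700, which is 5 full-or-partial $800 increments; reduction = 5 × $28 = $140, leaving $60.
Lost: $144 − $60 = $84.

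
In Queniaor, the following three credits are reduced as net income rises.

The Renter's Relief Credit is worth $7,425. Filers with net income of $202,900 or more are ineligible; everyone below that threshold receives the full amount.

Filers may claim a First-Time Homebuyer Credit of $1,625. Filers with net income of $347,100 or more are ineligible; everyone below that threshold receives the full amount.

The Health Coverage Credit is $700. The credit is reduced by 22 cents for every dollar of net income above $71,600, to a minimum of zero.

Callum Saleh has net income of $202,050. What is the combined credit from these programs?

$9,050

Renter's Relief Credit: $202,050 is below the $202,900 cutoff, so the full $7,425 applies.
First-Time Homebuyer Credit: $202,050 is below the $347,100 cutoff, so the full $1,625 applies.
Health Coverage Credit: 22% of the $130,450 excess over $71,600 is $28,699 ≥ base, so the credit is $0.
Total: $7,425 + $1,625 + $0 = $9,050.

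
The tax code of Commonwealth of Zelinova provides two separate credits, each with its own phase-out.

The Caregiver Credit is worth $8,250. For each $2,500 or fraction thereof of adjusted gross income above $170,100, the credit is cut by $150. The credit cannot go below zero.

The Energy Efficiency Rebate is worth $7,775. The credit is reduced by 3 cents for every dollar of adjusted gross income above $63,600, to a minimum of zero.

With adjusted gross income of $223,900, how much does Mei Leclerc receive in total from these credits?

Caregiver Credit: income exceeds $170,100 by $53,800, which is 22 full-or-partial $2,500 increments; reduction = 22 × $150 = $3,300, leaving $4,950.
Energy Efficiency Rebate: 3% of the $160,300 excess over $63,600 is $4,809; credit = $7,775 − $4,809 = $2,966.
Total: $4,950 + $2,966 = $7,916.

$7,916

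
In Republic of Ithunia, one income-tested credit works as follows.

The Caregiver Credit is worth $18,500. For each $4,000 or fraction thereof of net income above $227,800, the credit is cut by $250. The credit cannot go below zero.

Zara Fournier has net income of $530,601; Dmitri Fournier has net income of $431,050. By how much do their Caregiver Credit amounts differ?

Zara ($530,601): Caregiver Credit: income exceeds $227,800 by $302,801 → 76 increments × $250 = $19,000 ≥ base, so the credit is $0.
Dmitri ($431,050): Caregiver Credit: income exceeds $227,800 by $203,250, which is 51 full-or-partial $4,000 increments; reduction = 51 × $250 = $12,750, leaving $5,750.
Difference: |$0 − $5,750| = $5,750.

$5,750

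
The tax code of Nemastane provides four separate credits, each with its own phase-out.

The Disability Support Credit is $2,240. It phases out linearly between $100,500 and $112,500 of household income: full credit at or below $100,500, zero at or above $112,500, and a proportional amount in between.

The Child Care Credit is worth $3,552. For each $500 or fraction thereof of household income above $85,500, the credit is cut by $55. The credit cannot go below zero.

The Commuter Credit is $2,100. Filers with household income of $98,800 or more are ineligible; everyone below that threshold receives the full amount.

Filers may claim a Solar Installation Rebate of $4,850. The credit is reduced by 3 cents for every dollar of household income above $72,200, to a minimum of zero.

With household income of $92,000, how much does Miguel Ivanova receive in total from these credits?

Disability Support Credit: $92,000 is at or below the $100,500 threshold, so the full $2,240 applies.
Child Care Credit: income exceeds $85,500 by $6,500, which is 13 full-or-partial $500 increments; reduction = 13 × $55 = $715, leaving $2,837.
Commuter Credit: $92,000 is below the $98,800 cutoff, so the full $2,100 applies.
Solar Installation Rebate: 3% of the $19,800 excess over $72,200 is $594; credit = $4,850 − $594 = $4,256.
Total: $2,240 + $2,837 + $2,100 + $4,256 = $11,433.

$11,433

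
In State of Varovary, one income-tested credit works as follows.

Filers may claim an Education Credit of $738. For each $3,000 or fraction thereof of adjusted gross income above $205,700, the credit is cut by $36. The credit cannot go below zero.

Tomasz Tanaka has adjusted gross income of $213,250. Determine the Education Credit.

$630

Education Credit: income exceeds $205,700 by $7,550, which is 3 full-or-partial $3,000 increments; reduction = 3 × $36 = $108, leaving $630.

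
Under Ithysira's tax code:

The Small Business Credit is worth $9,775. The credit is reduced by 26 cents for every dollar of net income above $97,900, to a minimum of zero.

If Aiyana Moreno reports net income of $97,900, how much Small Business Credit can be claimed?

$9,775

Small Business Credit: $97,900 is at or below the $97,900 threshold, so the full $9,775 applies.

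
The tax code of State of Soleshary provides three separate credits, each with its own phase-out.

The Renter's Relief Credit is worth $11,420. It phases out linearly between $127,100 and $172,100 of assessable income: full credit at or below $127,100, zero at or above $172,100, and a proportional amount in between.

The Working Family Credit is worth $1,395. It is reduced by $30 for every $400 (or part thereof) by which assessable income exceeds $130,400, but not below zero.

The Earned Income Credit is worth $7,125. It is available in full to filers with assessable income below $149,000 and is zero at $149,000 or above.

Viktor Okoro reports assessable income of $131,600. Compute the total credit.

$18,708

Renter's Relief Credit: $131,600 is $4,500 into a $45,000 phase-out range, leaving 40,500/45,000 of the credit: $11,420 × 40,500/45,000 = $10,278.
Working Family Credit: income exceeds $130,400 by $1,200, which is 3 full-or-partial $400 increments; reduction = 3 × $30 = $90, leaving $1,305.
Earned Income Credit: $131,600 is below the $149,000 cutoff, so the full $7,125 applies.
Total: $10,278 + $1,305 + $7,125 = $18,708.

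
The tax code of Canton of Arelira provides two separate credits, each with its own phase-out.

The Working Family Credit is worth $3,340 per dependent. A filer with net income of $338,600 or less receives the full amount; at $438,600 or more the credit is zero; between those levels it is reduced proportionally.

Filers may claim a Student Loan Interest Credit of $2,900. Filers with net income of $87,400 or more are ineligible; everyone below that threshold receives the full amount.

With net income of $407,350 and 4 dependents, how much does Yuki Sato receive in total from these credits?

Working Family Credit: base = 4 × $3,340 = $13,360. $407,350 is $68,750 into a $100,000 phase-out range, leaving 31,250/100,000 of the credit: $13,360 × 31,250/100,000 = $4,175.
Student Loan Interest Credit: $407,350 meets or exceeds the $87,400 cutoff, so the credit is $0.
Total: $4,175 + $0 = $4,175.

$4,175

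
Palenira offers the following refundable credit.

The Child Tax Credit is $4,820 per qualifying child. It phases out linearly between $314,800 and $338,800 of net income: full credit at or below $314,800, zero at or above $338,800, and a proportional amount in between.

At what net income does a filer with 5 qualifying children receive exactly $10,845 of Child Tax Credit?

Full credit = 5 × $4,820 = $24,100.
$10,845 is 10,845/24,100 of the full $24,100, so 13,255/24,100 of the $24,000 range has been used: income = $314,800 + $24,000 × 13,255/24,100 = $328,000.

$328,000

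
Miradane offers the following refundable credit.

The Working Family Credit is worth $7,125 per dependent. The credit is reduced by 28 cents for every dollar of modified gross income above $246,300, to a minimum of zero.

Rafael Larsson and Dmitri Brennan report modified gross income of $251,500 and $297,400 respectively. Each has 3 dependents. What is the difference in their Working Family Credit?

$12,852

Rafael ($251,500): Working Family Credit: base = 3 × $7,125 = $21,375. 28% of the $5,200 excess over $246,300 is $1,456; credit = $21,375 − $1,456 = $19,919.
Dmitri ($297,400): Working Family Credit: base = 3 × $7,125 = $21,375. 28% of the $51,100 excess over $246,300 is $14,308; credit = $21,375 − $14,308 = $7,067.
Difference: |$19,919 − $7,067| = $12,852.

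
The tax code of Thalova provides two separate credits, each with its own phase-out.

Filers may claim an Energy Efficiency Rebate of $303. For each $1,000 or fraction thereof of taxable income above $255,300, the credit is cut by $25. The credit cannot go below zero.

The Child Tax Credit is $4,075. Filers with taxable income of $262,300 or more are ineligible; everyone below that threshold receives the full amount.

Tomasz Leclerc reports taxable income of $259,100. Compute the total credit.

$4,278

Energy Efficiency Rebate: income exceeds $255,300 by $3,800, which is 4 full-or-partial $1,000 increments; reduction = 4 × $25 = $100, leaving $203.
Child Tax Credit: $259,100 is below the $262,300 cutoff, so the full $4,075 applies.
Total: $203 + $4,075 = $4,278.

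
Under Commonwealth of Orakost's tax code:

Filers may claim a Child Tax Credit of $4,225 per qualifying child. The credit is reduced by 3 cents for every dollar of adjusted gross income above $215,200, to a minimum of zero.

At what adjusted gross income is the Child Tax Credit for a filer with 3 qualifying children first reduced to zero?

$637,700

Full credit = 3 × $4,225 = $12,675.
The credit falls by 3% of each dollar above $215,200, so it reaches zero when the excess is $12,675 / 3% = $422,500: income = $215,200 + $422,500 = $637,700.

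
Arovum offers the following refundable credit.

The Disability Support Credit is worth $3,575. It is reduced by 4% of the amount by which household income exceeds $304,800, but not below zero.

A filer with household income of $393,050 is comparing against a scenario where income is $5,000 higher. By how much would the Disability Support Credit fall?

At $393,050 — 4% of the $88,250 excess over $304,800 is $3,530; credit = $3,575 − $3,530 = $45.
At $398,050 — 4% of the $93,250 excess over $304,800 is $3,730 ≥ base, so the credit is $0.
Lost: $45 − $0 = $45.

$45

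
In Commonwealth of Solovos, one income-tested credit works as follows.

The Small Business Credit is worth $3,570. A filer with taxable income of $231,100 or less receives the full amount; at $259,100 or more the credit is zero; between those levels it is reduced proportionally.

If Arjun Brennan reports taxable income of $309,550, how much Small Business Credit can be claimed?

Small Business Credit: $309,550 is at or above $259,100, so the credit is $0.

$0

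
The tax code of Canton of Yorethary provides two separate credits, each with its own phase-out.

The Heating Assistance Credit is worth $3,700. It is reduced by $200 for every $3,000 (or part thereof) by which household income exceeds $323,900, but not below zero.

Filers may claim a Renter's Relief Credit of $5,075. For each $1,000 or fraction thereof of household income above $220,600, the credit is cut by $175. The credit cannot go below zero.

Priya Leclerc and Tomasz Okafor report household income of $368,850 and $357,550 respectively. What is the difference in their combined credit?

Priya ($368,850): Heating Assistance Credit: income exceeds $323,900 by $44,950, which is 15 full-or-partial $3,000 increments; reduction = 15 × $200 = $3,000, leaving $700. Renter's Relief Credit: income exceeds $220,600 by $148,250 → 149 increments × $175 = $26,075 ≥ base, so the credit is $0. total $700 + $0 = $700
Tomasz ($357,550): Heating Assistance Credit: income exceeds $323,900 by $33,650, which is 12 full-or-partial $3,000 increments; reduction = 12 × $200 = $2,400, leaving $1,300. Renter's Relief Credit: income exceeds $220,600 by $136,950 → 137 increments × $175 = $23,975 ≥ base, so the credit is $0. total $1,300 + $0 = $1,300
Difference: |$700 − $1,300| = $600.

$600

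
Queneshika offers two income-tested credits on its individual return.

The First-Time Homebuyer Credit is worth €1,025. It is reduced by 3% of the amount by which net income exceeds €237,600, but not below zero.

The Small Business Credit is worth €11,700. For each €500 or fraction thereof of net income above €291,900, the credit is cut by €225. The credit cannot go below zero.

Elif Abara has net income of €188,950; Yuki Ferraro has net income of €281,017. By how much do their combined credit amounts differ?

Elif (€188,950): First-Time Homebuyer Credit: €188,950 is at or below the €237,600 threshold, so the full €1,025 applies. Small Business Credit: €188,950 is at or below the €291,900 threshold, so the full €11,700 applies. total €1,025 + €11,700 = €12,725
Yuki (€281,017): First-Time Homebuyer Credit: 3% of the €43,417 excess over €237,600 is €1,302.51 ≥ base, so the credit is €0. Small Business Credit: €281,017 is at or below the €291,900 threshold, so the full €11,700 applies. total €0 + €11,700 = €11,700
Difference: |€12,725 − €11,700| = €1,025.

€1,025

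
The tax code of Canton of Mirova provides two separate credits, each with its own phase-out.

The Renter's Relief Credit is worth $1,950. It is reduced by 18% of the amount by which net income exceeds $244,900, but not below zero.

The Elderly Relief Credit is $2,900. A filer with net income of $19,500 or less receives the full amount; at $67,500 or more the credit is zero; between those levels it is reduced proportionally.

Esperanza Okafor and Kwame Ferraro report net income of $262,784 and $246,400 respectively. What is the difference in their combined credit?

$1,680

Esperanza ($262,784): Renter's Relief Credit: 18% of the $17,884 excess over $244,900 is $3,219.12 ≥ base, so the credit is $0. Elderly Relief Credit: $262,784 is at or above $67,500, so the credit is $0. total $0 + $0 = $0
Kwame ($246,400): Renter's Relief Credit: 18% of the $1,500 excess over $244,900 is $270; credit = $1,950 − $270 = $1,680. Elderly Relief Credit: $246,400 is at or above $67,500, so the credit is $0. total $1,680 + $0 = $1,680
Difference: |$0 − $1,680| = $1,680.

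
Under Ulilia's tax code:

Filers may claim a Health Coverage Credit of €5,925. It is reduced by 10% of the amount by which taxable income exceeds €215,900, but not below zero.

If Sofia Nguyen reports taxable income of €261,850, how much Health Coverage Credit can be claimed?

€1,330

Health Coverage Credit: 10% of the €45,950 excess over €215,900 is €4,595; credit = €5,925 − €4,595 = €1,330.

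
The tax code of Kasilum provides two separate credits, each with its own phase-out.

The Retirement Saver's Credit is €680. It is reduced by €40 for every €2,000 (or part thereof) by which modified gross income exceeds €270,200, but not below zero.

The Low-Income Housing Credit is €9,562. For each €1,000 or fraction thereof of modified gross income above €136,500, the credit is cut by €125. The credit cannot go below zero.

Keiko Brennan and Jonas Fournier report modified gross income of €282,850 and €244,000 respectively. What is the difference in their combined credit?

Keiko (€282,850): Retirement Saver's Credit: income exceeds €270,200 by €12,650, which is 7 full-or-partial €2,000 increments; reduction = 7 × €40 = €280, leaving €400. Low-Income Housing Credit: income exceeds €136,500 by €146,350 → 147 increments × €125 = €18,375 ≥ base, so the credit is €0. total €400 + €0 = €400
Jonas (€244,000): Retirement Saver's Credit: €244,000 is at or below the €270,200 threshold, so the full €680 applies. Low-Income Housing Credit: income exceeds €136,500 by €107,500 → 108 increments × €125 = €13,500 ≥ base, so the credit is €0. total €680 + €0 = €680
Difference: |€400 − €680| = €280.

€280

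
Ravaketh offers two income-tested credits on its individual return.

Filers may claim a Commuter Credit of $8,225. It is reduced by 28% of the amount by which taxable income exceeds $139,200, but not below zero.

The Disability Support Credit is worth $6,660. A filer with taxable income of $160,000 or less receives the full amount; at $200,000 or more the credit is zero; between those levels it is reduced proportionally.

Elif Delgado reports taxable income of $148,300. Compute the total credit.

Commuter Credit: 28% of the $9,100 excess over $139,200 is $2,548; credit = $8,225 − $2,548 = $5,677.
Disability Support Credit: $148,300 is at or below the $160,000 threshold, so the full $6,660 applies.
Total: $5,677 + $6,660 = $12,337.

$12,337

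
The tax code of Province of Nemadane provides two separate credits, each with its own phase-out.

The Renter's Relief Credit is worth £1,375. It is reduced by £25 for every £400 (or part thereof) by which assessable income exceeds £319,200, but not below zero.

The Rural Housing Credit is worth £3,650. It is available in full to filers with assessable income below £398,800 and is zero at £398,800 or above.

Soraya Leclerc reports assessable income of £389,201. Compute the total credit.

Renter's Relief Credit: income exceeds £319,200 by £70,001 → 176 increments × £25 = £4,400 ≥ base, so the credit is £0.
Rural Housing Credit: £389,201 is below the £398,800 cutoff, so the full £3,650 applies.
Total: £0 + £3,650 = £3,650.

£3,650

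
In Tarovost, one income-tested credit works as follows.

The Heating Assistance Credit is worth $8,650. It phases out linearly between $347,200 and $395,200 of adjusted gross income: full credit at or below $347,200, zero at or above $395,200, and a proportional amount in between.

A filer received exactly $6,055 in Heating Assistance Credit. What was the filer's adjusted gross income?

$361,600

$6,055 is 6,055/8,650 of the full $8,650, so 2,595/8,650 of the $48,000 range has been used: income = $347,200 + $48,000 × 2,595/8,650 = $361,600.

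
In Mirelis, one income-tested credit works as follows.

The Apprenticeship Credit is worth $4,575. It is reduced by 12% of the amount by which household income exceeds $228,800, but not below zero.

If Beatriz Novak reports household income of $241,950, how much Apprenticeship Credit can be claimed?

Apprenticeship Credit: 12% of the $13,150 excess over $228,800 is $1,578; credit = $4,575 − $1,578 = $2,997.

$2,997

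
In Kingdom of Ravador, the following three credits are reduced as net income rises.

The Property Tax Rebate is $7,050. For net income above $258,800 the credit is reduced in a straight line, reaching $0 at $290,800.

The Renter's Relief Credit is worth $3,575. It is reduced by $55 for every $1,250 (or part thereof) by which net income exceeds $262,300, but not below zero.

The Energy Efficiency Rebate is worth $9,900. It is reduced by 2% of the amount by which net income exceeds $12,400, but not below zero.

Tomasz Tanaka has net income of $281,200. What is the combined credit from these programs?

Property Tax Rebate: $281,200 is $22,400 into a $32,000 phase-out range, leaving 9,600/32,000 of the credit: $7,050 × 9,600/32,000 = $2,115.
Renter's Relief Credit: income exceeds $262,300 by $18,900, which is 16 full-or-partial $1,250 increments; reduction = 16 × $55 = $880, leaving $2,695.
Energy Efficiency Rebate: 2% of the $268,800 excess over $12,400 is $5,376; credit = $9,900 − $5,376 = $4,524.
Total: $2,115 + $2,695 + $4,524 = $9,334.

$9,334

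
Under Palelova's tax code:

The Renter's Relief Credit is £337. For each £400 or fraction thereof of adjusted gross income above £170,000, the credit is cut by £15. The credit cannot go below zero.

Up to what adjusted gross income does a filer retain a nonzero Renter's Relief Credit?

£178,800

After 22 increments the reduction is 22 × £15 = £330, leaving £7; one more increment wipes it out. Increment 22 ends at excess 22 × £400 = £8,800, so the highest qualifying income is £170,000 + £8,800 = £178,800.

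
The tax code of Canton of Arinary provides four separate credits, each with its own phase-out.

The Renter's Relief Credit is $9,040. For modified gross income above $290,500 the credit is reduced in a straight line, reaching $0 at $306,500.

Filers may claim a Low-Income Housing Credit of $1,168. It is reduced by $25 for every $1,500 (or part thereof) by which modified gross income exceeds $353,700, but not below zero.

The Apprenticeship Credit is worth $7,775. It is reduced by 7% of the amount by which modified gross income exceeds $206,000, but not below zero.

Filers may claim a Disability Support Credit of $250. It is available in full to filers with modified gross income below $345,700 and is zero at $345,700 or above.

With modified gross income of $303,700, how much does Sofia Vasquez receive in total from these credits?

Renter's Relief Credit: $303,700 is $13,200 into a $16,000 phase-out range, leaving 2,800/16,000 of the credit: $9,040 × 2,800/16,000 = $1,582.
Low-Income Housing Credit: $303,700 is at or below the $353,700 threshold, so the full $1,168 applies.
Apprenticeship Credit: 7% of the $97,700 excess over $206,000 is $6,839; credit = $7,775 − $6,839 = $936.
Disability Support Credit: $303,700 is below the $345,700 cutoff, so the full $250 applies.
Total: $1,582 + $1,168 + $936 + $250 = $3,936.

$3,936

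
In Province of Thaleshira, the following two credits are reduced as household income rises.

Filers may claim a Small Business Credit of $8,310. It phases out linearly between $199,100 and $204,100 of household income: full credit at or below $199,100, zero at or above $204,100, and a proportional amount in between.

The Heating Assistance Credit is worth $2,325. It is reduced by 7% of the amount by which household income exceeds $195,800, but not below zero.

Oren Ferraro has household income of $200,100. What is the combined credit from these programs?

$8,672

Small Business Credit: $200,100 is $1,000 into a $5,000 phase-out range, leaving 4,000/5,000 of the credit: $8,310 × 4,000/5,000 = $6,648.
Heating Assistance Credit: 7% of the $4,300 excess over $195,800 is $301; credit = $2,325 − $301 = $2,024.
Total: $6,648 + $2,024 = $8,672.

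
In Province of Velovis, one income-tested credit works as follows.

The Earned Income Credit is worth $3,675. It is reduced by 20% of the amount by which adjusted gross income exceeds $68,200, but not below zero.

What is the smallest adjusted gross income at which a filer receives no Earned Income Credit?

The credit falls by 20% of each dollar above $68,200, so it reaches zero when the excess is $3,675 / 20% = $18,375: income = $68,200 + $18,375 = $86,575.

$86,575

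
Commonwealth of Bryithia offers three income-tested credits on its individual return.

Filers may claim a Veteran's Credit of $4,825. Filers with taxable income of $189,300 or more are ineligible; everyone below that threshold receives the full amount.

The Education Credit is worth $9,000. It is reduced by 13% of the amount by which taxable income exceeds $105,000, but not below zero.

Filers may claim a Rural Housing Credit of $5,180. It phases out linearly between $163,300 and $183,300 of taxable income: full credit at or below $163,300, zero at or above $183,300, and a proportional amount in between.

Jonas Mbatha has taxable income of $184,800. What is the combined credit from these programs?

$4,825

Veteran's Credit: $184,800 is below the $189,300 cutoff, so the full $4,825 applies.
Education Credit: 13% of the $79,800 excess over $105,000 is $10,374 ≥ base, so the credit is $0.
Rural Housing Credit: $184,800 is at or above $183,300, so the credit is $0.
Total: $4,825 + $0 + $0 = $4,825.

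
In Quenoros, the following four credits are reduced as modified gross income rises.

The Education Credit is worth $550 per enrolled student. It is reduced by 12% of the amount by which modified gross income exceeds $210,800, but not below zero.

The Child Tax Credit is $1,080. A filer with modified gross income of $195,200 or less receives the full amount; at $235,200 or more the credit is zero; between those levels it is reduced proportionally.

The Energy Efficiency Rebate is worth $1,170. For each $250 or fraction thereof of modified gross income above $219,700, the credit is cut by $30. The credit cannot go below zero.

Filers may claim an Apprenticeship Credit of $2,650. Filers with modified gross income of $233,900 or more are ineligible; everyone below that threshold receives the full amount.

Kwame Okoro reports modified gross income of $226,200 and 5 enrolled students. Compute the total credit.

Education Credit: base = 5 × $550 = $2,750. 12% of the $15,400 excess over $210,800 is $1,848; credit = $2,750 − $1,848 = $902.
Child Tax Credit: $226,200 is $31,000 into a $40,000 phase-out range, leaving 9,000/40,000 of the credit: $1,080 × 9,000/40,000 = $243.
Energy Efficiency Rebate: income exceeds $219,700 by $6,500, which is 26 full-or-partial $250 increments; reduction = 26 × $30 = $780, leaving $390.
Apprenticeship Credit: $226,200 is below the $233,900 cutoff, so the full $2,650 applies.
Total: $902 + $243 + $390 + $2,650 = $4,185.

$4,185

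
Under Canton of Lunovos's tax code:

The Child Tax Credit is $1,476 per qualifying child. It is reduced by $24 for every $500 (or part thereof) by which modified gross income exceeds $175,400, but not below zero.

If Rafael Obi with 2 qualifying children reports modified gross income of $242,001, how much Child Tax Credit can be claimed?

Child Tax Credit: base = 2 × $1,476 = $2,952. income exceeds $175,400 by $66,601 → 134 increments × $24 = $3,216 ≥ base, so the credit is $0.

$0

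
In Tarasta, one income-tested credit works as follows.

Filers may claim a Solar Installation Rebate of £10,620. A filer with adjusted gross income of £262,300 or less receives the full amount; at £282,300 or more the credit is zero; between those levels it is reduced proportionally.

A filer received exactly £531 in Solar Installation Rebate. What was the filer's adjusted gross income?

£281,300

£531 is 531/10,620 of the full £10,620, so 10,089/10,620 of the £20,000 range has been used: income = £262,300 + £20,000 × 10,089/10,620 = £281,300.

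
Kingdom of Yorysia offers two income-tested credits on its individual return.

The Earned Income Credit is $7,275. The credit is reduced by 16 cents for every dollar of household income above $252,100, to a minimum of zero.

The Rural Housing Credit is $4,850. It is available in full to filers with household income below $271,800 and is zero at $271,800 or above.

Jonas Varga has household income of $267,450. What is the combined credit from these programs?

$9,669

Earned Income Credit: 16% of the $15,350 excess over $252,100 is $2,456; credit = $7,275 − $2,456 = $4,819.
Rural Housing Credit: $267,450 is below the $271,800 cutoff, so the full $4,850 applies.
Total: $4,819 + $4,850 = $9,669.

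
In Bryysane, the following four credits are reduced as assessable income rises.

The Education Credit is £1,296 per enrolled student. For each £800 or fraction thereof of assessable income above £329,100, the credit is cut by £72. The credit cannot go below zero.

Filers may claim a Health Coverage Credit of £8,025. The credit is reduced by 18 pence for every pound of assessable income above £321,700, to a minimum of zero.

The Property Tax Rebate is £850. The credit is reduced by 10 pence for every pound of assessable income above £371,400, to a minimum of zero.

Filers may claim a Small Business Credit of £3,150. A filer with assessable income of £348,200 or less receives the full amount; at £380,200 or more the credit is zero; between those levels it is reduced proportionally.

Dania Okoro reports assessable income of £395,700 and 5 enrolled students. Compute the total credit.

Education Credit: base = 5 × £1,296 = £6,480. income exceeds £329,100 by £66,600, which is 84 full-or-partial £800 increments; reduction = 84 × £72 = £6,048, leaving £432.
Health Coverage Credit: 18% of the £74,000 excess over £321,700 is £13,320 ≥ base, so the credit is £0.
Property Tax Rebate: 10% of the £24,300 excess over £371,400 is £2,430 ≥ base, so the credit is £0.
Small Business Credit: £395,700 is at or above £380,200, so the credit is £0.
Total: £432 + £0 + £0 + £0 = £432.

£432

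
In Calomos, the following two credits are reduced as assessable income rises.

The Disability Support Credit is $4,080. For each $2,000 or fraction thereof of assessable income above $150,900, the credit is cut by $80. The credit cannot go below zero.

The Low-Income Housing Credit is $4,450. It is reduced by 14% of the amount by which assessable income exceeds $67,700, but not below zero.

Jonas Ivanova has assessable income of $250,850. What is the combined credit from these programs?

Disability Support Credit: income exceeds $150,900 by $99,950, which is 50 full-or-partial $2,000 increments; reduction = 50 × $80 = $4,000, leaving $80.
Low-Income Housing Credit: 14% of the $183,150 excess over $67,700 is $25,641 ≥ base, so the credit is $0.
Total: $80 + $0 = $80.

$80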